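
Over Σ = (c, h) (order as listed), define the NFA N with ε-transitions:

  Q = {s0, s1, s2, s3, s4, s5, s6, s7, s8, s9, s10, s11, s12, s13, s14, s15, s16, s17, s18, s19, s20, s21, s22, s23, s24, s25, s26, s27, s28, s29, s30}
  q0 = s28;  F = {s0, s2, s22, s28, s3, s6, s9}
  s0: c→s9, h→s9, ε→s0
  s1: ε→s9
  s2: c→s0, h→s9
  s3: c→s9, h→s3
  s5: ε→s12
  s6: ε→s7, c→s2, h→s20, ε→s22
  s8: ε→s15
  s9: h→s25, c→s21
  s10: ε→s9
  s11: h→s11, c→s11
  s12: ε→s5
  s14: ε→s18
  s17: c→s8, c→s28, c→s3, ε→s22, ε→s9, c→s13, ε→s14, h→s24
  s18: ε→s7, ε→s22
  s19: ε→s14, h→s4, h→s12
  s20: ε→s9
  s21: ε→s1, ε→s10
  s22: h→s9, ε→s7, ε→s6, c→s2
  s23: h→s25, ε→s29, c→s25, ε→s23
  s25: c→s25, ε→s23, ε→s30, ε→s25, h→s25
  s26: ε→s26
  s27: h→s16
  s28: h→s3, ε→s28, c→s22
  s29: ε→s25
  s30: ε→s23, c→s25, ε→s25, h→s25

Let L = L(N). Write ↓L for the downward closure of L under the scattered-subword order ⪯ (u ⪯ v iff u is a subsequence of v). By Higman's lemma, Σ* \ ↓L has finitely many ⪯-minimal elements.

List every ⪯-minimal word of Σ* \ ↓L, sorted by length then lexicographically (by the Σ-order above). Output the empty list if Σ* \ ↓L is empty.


|Q|=31, |F|=7, |δ|=60 (30 ε).
min D↑ (7 st, q0=0, F={6}): 0:c→1,h→2 1:c→3,h→4 2:c→4,h→2 3:c→5,h→4 4:c→4,h→6 5:c→4,h→4 6:c→6,h→6 [Hopcroft].
'chh': run [16, 14, 9, 4] end={s23,s25,s29,s30} ∉↓L; 3/3 deletions ∈↓L.
'hch': |S_i|=[16, 10, 8, 4] end={s23,s25,s29,s30} — reject; 3/3 single-dels accept.
'cccch': N↓-sim [16, 14, 10, 9, 8, 4] end={s23,s25,s29,s30} rej; 5/5 del acc.
3 obstructions.

A = [chh, hch, cccch].


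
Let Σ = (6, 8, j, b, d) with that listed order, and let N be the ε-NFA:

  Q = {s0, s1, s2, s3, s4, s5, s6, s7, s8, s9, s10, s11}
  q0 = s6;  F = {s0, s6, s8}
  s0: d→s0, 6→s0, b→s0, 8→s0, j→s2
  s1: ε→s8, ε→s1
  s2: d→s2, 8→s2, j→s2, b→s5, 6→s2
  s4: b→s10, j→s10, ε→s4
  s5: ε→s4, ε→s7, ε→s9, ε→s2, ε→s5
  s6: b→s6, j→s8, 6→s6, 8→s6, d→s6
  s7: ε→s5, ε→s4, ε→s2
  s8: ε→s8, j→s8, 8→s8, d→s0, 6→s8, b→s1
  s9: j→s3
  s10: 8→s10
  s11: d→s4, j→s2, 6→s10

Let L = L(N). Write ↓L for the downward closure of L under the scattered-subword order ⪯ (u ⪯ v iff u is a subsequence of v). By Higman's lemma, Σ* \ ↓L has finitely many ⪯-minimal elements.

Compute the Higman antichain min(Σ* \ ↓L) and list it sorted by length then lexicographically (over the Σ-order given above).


min(Σ*\↓L) = [jdj].

|Q|=12, |F|=3, |δ|=39 (12 ε).
min D↑ (4 st, q0=0, F={3}): 0:6→0,8→0,j→1,b→0,d→0 1:6→1,8→1,j→1,b→1,d→2 2:6→2,8→2,j→3,b→2,d→2 3:6→3,8→3,j→3,b→3,d→3 (ε-aug+det+¬).
'jdj': N↓-sim [11, 10, 8, 7] end={s10,s2,s3,s4,s5,s7,s9} rej; 3/3 deletions ∈↓L.
1 words, ⪯-incomp.


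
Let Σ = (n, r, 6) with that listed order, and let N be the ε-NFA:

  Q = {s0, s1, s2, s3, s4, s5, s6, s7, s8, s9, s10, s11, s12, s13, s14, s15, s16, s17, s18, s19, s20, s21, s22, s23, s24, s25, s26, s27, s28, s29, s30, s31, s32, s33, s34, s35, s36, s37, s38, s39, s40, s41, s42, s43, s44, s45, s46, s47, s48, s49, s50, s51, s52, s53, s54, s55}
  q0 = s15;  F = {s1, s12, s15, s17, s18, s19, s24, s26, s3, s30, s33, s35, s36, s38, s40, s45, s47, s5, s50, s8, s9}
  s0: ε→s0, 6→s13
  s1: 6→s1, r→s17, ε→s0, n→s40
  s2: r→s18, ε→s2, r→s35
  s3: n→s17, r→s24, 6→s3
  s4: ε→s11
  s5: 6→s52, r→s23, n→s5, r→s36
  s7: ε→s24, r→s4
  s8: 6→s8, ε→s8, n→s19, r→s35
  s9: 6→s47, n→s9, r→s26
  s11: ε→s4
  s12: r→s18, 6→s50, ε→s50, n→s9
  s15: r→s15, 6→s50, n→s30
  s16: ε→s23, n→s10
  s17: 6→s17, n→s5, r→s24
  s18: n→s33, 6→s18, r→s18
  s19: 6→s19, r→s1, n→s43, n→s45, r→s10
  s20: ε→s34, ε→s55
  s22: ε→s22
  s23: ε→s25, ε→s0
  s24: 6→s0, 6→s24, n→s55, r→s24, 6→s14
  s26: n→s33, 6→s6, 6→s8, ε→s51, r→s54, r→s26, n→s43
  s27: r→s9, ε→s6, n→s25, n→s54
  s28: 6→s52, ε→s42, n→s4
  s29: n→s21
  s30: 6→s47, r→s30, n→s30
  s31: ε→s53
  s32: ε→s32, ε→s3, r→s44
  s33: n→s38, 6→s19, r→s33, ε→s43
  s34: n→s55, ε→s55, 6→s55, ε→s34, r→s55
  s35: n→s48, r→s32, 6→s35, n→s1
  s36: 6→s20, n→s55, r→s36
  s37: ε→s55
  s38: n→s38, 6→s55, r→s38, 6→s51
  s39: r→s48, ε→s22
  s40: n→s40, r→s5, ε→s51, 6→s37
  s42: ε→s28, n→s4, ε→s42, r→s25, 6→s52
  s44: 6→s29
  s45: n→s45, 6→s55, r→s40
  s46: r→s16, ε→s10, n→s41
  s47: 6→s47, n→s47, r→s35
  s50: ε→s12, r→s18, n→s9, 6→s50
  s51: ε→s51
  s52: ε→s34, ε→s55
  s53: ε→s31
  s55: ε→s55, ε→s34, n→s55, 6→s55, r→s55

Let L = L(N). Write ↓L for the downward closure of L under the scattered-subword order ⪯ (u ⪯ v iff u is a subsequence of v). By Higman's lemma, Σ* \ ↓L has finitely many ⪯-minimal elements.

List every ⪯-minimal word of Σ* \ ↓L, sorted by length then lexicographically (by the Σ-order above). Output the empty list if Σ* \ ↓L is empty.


|Q|=56, |F|=21, |δ|=134 (36 ε).
min D↑ (21 st, q0=0, F={17}): 0:n→1,r→0,6→2 1:n→1,r→1,6→3 2:n→4,r→5,6→2 3:n→3,r→6,6→3 4:n→4,r→7,6→3 5:n→8,r→5,6→5 6:n→9,r→10,6→6 7:n→8,r→7,6→11 8:n→12,r→8,6→13 9:n→14,r→15,6→9 10:n→15,r→16,6→10 11:n→13,r→6,6→11 12:n→12,r→12,6→17 13:n→18,r→9,6→13 14:n→14,r→19,6→17 15:n→19,r→16,6→15 16:n→17,r→16,6→16 17:n→17,r→17,6→17 18:n→18,r→14,6→17 19:n→19,r→20,6→17 20:n→17,r→20,6→17.
'6rnn6': |S_i|=[41, 39, 35, 25, 16, 7] end={s13,s20,s34,s37,s51,s52,s55} — reject; 5/5 del acc.
'n6rrrn': N↓-sim [41, 37, 31, 25, 18, 13, 3] end={s21,s34,s55} rej; 6/6 del acc.
2 words, ⪯-incomp.

min(Σ*\↓L) = [6rnn6, n6rrrn].


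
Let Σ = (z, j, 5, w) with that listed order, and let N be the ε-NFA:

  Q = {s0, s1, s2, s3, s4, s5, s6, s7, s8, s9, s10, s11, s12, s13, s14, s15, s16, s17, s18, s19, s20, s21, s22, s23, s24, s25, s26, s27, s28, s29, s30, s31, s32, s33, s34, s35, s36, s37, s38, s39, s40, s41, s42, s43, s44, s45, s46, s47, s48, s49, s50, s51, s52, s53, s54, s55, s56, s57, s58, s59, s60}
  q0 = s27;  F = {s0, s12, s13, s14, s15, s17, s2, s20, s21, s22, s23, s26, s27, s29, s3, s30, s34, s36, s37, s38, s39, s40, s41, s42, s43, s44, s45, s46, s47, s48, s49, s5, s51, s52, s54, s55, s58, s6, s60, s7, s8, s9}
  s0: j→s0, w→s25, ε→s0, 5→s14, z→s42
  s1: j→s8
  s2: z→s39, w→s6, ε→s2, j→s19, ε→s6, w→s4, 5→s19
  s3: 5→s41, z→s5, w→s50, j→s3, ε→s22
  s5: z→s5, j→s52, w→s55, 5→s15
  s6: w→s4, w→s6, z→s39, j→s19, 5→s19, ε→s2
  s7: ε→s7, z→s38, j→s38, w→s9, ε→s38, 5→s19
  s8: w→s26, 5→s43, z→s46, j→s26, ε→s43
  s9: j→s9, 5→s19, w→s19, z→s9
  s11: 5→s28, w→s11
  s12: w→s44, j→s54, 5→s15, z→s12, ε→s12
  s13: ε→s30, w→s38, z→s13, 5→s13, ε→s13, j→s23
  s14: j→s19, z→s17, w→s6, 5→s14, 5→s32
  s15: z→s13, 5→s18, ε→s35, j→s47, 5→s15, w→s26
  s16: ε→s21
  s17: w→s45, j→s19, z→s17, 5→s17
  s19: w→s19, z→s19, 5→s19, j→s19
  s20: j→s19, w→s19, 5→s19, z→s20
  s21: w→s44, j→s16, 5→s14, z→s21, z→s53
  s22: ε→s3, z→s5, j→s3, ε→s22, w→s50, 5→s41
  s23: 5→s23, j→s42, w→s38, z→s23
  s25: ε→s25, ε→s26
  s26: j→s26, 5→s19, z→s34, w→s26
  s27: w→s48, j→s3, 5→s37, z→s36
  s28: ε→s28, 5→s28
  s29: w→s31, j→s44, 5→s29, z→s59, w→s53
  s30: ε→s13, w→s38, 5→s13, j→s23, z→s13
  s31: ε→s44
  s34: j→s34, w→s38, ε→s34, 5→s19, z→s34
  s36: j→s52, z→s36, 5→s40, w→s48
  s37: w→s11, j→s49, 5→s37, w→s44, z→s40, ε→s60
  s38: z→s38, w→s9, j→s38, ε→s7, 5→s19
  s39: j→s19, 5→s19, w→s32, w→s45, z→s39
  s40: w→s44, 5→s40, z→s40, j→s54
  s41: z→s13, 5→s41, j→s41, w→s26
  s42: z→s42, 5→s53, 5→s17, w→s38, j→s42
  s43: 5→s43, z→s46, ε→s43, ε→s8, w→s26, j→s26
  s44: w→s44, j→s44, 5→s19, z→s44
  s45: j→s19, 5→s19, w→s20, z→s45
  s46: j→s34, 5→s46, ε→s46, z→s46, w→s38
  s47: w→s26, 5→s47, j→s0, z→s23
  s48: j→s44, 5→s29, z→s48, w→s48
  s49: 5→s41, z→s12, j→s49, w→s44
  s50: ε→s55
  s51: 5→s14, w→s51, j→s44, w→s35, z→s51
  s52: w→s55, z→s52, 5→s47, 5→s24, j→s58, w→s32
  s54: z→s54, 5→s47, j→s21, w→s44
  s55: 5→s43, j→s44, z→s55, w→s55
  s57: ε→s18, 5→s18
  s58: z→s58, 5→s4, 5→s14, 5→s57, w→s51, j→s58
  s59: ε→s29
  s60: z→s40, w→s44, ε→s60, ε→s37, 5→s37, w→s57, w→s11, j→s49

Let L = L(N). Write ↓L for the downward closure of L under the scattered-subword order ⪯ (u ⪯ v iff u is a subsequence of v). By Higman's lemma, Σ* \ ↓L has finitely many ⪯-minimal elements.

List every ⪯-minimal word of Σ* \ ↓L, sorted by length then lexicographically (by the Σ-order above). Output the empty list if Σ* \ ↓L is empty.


A = [5w5, wj5, zjj5j, j5zwww].

|Q|=61, |F|=42, |δ|=224 (31 ε).
min D↑ (37 st, q0=0, F={21}): 0:z→1,j→2,5→3,w→4 1:z→1,j→5,5→6,w→4 2:z→7,j→2,5→8,w→9 3:z→6,j→10,5→3,w→11 4:z→4,j→11,5→12,w→4 5:z→5,j→13,5→14,w→9 6:z→6,j→15,5→6,w→11 7:z→7,j→5,5→16,w→9 8:z→17,j→8,5→8,w→18 9:z→9,j→11,5→19,w→9 10:z→20,j→10,5→8,w→11 11:z→11,j→11,5→21,w→11 12:z→12,j→11,5→12,w→11 13:z→13,j→13,5→22,w→23 14:z→24,j→25,5→14,w→18 15:z→15,j→26,5→14,w→11 16:z→17,j→14,5→16,w→18 17:z→17,j→24,5→17,w→27 18:z→28,j→18,5→21,w→18 19:z→29,j→18,5→19,w→18 20:z→20,j→15,5→16,w→11 21:z→21,j→21,5→21,w→21 22:z→30,j→21,5→22,w→31 23:z→23,j→11,5→22,w→23 24:z→24,j→32,5→24,w→27 25:z→32,j→25,5→22,w→18 26:z→26,j→26,5→22,w→11 27:z→27,j→27,5→21,w→33 28:z→28,j→28,5→21,w→27 29:z→29,j→28,5→29,w→27 30:z→30,j→21,5→30,w→34 31:z→35,j→21,5→21,w→31 32:z→32,j→32,5→30,w→27 33:z→33,j→33,5→21,w→21 34:z→34,j→21,5→21,w→36 35:z→35,j→21,5→21,w→34 36:z→36,j→21,5→21,w→21 (ε-aug+det+¬).
'5w5': run [57, 46, 21, 3] end={s18,s19,s28} — reject; 3/3 del acc.
'wj5': |S_i|=[57, 33, 7, 1] end={s19} ∉↓L; 3/3 deletions ∈↓L.
'zjj5j': run [57, 47, 36, 27, 13, 1] end={s19} ∉↓L; 5/5 del acc.
'j5zwww': |S_i|=[57, 46, 32, 16, 7, 3, 1] end={s19} — reject; 6/6 single-dels accept.
4 minimals (antichain).


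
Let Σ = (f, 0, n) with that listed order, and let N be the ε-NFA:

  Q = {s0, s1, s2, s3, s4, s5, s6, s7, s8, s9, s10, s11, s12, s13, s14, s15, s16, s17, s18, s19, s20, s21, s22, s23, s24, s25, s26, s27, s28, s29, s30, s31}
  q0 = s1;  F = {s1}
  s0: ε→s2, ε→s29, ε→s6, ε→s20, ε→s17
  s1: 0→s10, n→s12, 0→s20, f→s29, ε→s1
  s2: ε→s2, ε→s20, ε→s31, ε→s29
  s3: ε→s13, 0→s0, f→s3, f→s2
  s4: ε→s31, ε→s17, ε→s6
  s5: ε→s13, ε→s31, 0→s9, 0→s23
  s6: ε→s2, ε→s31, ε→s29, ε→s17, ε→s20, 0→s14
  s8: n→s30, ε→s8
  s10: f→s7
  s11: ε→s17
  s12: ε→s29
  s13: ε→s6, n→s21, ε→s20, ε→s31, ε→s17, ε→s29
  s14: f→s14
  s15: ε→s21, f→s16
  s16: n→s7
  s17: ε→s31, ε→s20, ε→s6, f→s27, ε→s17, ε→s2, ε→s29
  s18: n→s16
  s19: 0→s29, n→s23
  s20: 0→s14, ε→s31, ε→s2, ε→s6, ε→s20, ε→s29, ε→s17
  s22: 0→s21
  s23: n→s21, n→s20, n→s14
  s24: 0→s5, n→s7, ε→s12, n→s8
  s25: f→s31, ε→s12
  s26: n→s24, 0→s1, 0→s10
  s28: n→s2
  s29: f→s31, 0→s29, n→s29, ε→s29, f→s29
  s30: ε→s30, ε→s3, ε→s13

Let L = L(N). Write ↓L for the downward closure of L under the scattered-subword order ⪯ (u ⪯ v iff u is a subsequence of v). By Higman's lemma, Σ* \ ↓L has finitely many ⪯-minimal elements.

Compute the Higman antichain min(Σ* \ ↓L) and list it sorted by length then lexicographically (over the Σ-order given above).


A = [f, 0, n].

|Q|=32, |F|=1, |δ|=85 (48 ε).
min D↑ (2 st, q0=0, F={1}): 0:f→1,0→1,n→1 1:f→1,0→1,n→1 [Hopcroft].
'f': N↓-sim [12, 5] end={s14,s27,s29,s31,s7} — reject; 1/1 single-dels accept.
'0': |S_i|=[12, 10] end={s10,s14,s17,s2,s20,s27,s29,s31,s6,s7} rej; 1/1 del acc.
'n': N↓-sim [12, 3] end={s12,s29,s31} — reject; 1/1 del acc.
3 words, ⪯-incomp.


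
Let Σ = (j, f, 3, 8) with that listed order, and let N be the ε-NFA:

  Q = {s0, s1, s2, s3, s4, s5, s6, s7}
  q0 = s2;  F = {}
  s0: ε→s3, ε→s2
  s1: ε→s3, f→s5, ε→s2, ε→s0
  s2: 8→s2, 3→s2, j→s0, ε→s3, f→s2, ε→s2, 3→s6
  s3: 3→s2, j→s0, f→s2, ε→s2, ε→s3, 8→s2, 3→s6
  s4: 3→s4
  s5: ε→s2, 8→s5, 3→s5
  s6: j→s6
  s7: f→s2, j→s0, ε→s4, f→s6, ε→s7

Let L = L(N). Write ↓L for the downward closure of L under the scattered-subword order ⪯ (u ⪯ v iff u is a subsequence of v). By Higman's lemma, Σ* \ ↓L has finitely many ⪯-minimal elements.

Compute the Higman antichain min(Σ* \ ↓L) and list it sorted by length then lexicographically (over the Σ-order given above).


min(Σ*\↓L) = [ε].

|Q|=8, |F|=0, |δ|=30 (12 ε).
min D↑ (1 st, q0=0, F={0}): 0:j→0,f→0,3→0,8→0 (ε-aug+det+¬).
ε ∈ L(D↑) ⇒ ↓L = ∅.


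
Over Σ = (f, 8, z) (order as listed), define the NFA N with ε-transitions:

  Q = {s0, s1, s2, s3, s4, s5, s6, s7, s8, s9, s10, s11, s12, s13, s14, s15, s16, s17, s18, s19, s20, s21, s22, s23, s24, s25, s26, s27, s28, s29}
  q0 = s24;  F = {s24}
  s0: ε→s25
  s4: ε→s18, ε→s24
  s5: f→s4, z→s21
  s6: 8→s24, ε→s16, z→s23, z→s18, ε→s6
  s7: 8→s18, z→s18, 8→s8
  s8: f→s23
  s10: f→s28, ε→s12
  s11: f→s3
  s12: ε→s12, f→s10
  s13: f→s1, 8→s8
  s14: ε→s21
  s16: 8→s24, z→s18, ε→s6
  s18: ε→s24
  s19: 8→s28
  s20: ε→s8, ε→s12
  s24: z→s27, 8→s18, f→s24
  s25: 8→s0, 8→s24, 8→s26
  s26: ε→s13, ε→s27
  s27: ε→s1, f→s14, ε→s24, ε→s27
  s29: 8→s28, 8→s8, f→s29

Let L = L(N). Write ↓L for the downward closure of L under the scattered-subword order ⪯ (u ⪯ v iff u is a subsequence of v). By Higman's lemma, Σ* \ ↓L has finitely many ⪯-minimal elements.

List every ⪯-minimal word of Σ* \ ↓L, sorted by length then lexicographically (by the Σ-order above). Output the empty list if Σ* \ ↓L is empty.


|Q|=30, |F|=1, |δ|=44 (17 ε).
min D↑ (1 st, q0=0, F={}): 0:f→0,8→0,z→0.
L(D↑) = ∅ ⇒ ↓L = Σ*.

min(Σ*\↓L) = [].


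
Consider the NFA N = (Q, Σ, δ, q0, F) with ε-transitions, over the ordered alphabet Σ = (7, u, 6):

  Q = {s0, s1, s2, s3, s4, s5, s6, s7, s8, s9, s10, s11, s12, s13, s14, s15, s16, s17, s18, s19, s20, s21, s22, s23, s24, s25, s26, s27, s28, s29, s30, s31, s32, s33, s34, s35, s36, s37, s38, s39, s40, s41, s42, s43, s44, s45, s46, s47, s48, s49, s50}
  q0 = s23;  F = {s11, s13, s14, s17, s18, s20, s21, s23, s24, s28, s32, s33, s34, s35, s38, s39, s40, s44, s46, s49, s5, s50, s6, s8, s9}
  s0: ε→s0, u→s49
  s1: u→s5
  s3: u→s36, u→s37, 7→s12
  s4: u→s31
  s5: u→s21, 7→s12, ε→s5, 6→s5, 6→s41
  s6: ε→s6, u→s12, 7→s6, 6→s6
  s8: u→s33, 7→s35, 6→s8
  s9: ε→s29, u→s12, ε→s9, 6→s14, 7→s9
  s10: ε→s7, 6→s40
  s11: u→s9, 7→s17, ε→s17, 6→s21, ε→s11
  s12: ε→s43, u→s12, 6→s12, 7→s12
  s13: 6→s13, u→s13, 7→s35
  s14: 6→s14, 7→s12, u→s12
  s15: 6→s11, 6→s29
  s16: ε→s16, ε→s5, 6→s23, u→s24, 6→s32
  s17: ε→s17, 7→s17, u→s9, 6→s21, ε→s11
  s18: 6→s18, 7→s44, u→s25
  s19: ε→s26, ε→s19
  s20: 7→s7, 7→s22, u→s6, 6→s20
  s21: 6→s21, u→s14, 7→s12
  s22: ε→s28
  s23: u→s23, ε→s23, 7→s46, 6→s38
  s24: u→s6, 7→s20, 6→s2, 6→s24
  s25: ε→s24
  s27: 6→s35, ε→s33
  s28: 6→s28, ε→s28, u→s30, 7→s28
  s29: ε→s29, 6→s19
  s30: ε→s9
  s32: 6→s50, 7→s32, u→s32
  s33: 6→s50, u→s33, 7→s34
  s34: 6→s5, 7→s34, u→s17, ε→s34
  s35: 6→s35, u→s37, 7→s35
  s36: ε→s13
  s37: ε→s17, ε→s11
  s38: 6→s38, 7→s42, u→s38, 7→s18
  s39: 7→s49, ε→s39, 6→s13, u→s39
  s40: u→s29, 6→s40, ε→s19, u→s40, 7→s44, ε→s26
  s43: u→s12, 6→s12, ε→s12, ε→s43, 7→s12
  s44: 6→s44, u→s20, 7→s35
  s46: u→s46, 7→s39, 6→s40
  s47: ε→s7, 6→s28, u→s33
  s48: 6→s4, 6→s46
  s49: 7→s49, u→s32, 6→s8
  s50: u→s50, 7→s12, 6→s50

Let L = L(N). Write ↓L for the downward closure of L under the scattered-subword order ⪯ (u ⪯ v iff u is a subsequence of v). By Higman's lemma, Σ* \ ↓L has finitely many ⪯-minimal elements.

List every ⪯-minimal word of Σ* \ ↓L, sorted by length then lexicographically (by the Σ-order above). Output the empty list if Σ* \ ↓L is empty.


A = [67uuu, 777u67].

|Q|=51, |F|=25, |δ|=136 (32 ε).
min D↑ (25 st, q0=0, F={19}): 0:7→1,u→0,6→2 1:7→3,u→1,6→4 2:7→5,u→2,6→2 3:7→6,u→3,6→7 4:7→8,u→4,6→4 5:7→8,u→9,6→5 6:7→6,u→10,6→11 7:7→12,u→7,6→7 8:7→12,u→13,6→8 9:7→13,u→14,6→9 10:7→10,u→10,6→15 11:7→12,u→16,6→11 12:7→12,u→17,6→12 13:7→18,u→14,6→13 14:7→14,u→19,6→14 15:7→19,u→15,6→15 16:7→20,u→16,6→15 17:7→17,u→21,6→22 18:7→18,u→21,6→18 19:7→19,u→19,6→19 20:7→20,u→17,6→23 21:7→21,u→19,6→24 22:7→19,u→24,6→22 23:7→19,u→22,6→23 24:7→19,u→19,6→24.
'67uuu': run [38, 33, 27, 20, 9, 2] end={s12,s43} rej; 5/5 single-dels accept.
'777u67': |S_i|=[38, 36, 29, 25, 18, 9, 2] end={s12,s43} — reject; 6/6 del acc.
2 words, ⪯-incomp.


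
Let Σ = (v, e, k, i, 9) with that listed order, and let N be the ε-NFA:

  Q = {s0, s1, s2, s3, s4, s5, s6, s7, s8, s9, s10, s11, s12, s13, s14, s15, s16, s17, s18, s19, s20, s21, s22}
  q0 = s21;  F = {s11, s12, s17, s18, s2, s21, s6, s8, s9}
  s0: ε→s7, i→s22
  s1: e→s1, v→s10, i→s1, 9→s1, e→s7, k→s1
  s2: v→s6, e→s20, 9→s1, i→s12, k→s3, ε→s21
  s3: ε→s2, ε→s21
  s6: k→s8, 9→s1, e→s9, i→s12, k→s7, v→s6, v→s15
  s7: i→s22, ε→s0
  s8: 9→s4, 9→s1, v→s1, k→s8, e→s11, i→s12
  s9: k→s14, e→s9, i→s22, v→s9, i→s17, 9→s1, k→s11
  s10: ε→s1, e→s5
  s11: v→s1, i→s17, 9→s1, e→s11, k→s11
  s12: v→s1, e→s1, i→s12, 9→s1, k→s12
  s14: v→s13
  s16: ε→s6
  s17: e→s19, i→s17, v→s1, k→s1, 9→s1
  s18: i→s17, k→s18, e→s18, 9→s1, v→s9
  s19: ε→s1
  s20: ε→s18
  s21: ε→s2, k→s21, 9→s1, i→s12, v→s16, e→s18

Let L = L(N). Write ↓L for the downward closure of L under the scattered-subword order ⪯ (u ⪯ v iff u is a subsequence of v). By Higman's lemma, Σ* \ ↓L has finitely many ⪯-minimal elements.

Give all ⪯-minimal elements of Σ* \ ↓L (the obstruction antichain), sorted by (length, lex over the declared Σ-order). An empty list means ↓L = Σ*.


min(Σ*\↓L) = [9, iv, ie, vkv, eik].

|Q|=23, |F|=9, |δ|=70 (10 ε).
min D↑ (9 st, q0=0, F={4}): 0:v→1,e→2,k→0,i→3,9→4 1:v→1,e→5,k→6,i→3,9→4 2:v→5,e→2,k→2,i→7,9→4 3:v→4,e→4,k→3,i→3,9→4 4:v→4,e→4,k→4,i→4,9→4 5:v→5,e→5,k→8,i→7,9→4 6:v→4,e→8,k→6,i→3,9→4 7:v→4,e→4,k→4,i→7,9→4 8:v→4,e→8,k→8,i→7,9→4 (ε-aug+det+¬).
'9': N↓-sim [23, 7] end={s0,s1,s10,s22,s4,s5,s7} rej; 1/1 deletions ∈↓L.
'iv': |S_i|=[23, 9, 6] end={s0,s1,s10,s22,s5,s7} ∉↓L; 2/2 del acc.
'ie': |S_i|=[23, 9, 7] end={s0,s1,s10,s19,s22,s5,s7} rej; 2/2 deletions ∈↓L.
'vkv': |S_i|=[23, 18, 14, 7] end={s0,s1,s10,s13,s22,s5,s7} ∉↓L; 3/3 deletions ∈↓L.
'eik': run [23, 14, 8, 6] end={s0,s1,s10,s22,s5,s7} rej; 3/3 deletions ∈↓L.
5 obstructions.


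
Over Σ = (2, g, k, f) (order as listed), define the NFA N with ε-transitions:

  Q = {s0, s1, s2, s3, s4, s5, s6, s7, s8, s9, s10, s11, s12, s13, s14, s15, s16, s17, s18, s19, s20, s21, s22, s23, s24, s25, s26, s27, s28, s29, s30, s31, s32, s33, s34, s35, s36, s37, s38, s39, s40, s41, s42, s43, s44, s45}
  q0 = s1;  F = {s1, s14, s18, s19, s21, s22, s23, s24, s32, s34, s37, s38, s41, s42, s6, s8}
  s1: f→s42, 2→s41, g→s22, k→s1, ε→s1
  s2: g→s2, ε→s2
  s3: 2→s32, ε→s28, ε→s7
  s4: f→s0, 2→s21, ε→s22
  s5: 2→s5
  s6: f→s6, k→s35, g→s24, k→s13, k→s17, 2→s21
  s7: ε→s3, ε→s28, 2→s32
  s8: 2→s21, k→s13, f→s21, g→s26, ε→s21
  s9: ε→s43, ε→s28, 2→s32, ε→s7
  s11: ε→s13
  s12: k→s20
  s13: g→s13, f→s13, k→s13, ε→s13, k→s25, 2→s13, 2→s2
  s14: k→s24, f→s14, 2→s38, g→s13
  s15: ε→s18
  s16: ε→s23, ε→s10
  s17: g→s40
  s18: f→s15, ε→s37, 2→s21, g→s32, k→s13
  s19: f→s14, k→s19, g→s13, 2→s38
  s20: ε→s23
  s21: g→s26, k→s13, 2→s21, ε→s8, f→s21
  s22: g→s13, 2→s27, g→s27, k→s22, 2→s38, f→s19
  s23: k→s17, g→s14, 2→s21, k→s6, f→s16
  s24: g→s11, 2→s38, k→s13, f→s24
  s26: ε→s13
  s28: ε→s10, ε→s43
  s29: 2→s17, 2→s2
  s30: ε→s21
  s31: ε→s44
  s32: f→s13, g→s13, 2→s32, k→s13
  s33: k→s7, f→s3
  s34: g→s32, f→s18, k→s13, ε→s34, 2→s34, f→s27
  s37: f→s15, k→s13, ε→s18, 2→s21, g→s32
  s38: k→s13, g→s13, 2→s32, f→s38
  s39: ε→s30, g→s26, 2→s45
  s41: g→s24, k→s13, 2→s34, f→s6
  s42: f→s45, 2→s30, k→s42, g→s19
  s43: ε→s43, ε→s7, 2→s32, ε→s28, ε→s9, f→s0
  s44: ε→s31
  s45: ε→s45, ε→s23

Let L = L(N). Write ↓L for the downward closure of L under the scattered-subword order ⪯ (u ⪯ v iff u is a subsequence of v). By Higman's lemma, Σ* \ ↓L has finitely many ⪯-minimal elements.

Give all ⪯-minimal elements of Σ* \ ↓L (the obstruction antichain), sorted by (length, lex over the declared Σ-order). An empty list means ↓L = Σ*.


Antichain: [2k, gg, f2g, 22gf, g22f, ffkk].

|Q|=46, |F|=16, |δ|=127 (34 ε).
min D↑ (15 st, q0=0, F={6}): 0:2→1,g→2,k→0,f→3 1:2→4,g→5,k→6,f→7 2:2→8,g→6,k→2,f→9 3:2→10,g→9,k→3,f→11 4:2→4,g→12,k→6,f→13 5:2→8,g→6,k→6,f→5 6:2→6,g→6,k→6,f→6 7:2→10,g→5,k→6,f→7 8:2→12,g→6,k→6,f→8 9:2→8,g→6,k→9,f→14 10:2→10,g→6,k→6,f→10 11:2→10,g→14,k→7,f→11 12:2→12,g→6,k→6,f→6 13:2→10,g→12,k→6,f→13 14:2→8,g→6,k→5,f→14 [Hopcroft].
'2k': N↓-sim [30, 21, 6] end={s13,s17,s2,s25,s35,s40} — reject; 2/2 single-dels accept.
'gg': N↓-sim [30, 13, 5] end={s11,s13,s2,s25,s27} rej; 2/2 del acc.
'f2g': N↓-sim [30, 26, 9, 4] end={s13,s2,s25,s26} rej; 3/3 deletions ∈↓L.
'22gf': |S_i|=[30, 21, 13, 5, 3] end={s13,s2,s25} ∉↓L; 4/4 del acc.
'g22f': run [30, 13, 6, 4, 3] end={s13,s2,s25} rej; 4/4 deletions ∈↓L.
'ffkk': |S_i|=[30, 26, 22, 14, 6] end={s13,s17,s2,s25,s35,s40} rej; 4/4 single-dels accept.
6 minimals (antichain).


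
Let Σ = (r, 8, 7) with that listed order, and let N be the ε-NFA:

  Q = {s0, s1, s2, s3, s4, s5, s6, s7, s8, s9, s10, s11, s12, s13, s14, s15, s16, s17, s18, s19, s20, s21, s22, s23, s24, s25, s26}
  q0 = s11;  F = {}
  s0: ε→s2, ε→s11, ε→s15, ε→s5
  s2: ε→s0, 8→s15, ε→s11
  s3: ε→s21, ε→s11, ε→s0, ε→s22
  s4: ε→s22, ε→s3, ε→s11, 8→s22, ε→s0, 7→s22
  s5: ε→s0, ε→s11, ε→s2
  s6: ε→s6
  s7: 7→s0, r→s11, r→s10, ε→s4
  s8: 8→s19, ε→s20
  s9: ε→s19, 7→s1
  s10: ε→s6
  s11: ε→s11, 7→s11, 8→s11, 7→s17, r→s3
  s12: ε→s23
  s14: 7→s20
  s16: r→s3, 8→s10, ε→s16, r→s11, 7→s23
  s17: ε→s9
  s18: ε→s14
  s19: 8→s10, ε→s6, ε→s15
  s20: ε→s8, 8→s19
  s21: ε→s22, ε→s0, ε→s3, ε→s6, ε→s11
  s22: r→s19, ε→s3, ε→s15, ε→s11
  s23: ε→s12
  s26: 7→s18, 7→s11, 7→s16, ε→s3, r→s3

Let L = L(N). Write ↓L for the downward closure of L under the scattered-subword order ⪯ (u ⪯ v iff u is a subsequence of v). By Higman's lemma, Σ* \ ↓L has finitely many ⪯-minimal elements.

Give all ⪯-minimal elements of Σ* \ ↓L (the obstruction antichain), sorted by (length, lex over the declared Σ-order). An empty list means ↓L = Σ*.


A = [ε].

|Q|=27, |F|=0, |δ|=64 (40 ε).
min D↑ (1 st, q0=0, F={0}): 0:r→0,8→0,7→0.
ε ∈ L(D↑) ⇒ ↓L = ∅.


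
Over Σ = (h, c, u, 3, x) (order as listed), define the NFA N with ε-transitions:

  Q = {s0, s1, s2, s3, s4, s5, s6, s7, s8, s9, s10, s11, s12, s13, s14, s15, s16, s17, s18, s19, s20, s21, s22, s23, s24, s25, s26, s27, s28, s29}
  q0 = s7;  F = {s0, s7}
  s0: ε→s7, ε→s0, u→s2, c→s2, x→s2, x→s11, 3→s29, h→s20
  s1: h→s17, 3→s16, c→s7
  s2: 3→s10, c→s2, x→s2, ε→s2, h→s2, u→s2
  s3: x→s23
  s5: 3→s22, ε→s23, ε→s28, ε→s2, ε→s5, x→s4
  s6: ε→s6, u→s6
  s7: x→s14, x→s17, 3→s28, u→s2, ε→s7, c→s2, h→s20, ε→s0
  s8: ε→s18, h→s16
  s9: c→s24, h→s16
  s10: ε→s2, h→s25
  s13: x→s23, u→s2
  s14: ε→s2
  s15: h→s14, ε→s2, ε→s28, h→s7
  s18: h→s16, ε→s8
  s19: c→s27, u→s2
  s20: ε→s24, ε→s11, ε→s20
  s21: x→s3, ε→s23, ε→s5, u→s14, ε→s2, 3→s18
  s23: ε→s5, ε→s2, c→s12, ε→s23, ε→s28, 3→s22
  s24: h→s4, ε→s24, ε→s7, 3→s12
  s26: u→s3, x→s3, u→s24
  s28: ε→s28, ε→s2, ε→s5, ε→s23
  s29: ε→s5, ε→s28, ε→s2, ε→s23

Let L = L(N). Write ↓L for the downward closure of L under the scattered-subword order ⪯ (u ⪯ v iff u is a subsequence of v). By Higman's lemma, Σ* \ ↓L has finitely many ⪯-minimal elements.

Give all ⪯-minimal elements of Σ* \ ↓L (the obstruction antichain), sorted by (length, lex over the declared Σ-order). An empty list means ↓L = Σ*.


min(Σ*\↓L) = [c, u, 3, x].

|Q|=30, |F|=2, |δ|=81 (36 ε).
min D↑ (2 st, q0=0, F={1}): 0:h→0,c→1,u→1,3→1,x→1 1:h→1,c→1,u→1,3→1,x→1 (ε-aug+det+¬).
'c': N↓-sim [17, 4] end={s10,s12,s2,s25} rej; 1/1 deletions ∈↓L.
'u': |S_i|=[17, 3] end={s10,s2,s25} rej; 1/1 single-dels accept.
'3': run [17, 10] end={s10,s12,s2,s22,s23,s25,s28,s29,s4,s5} ∉↓L; 1/1 del acc.
'x': run [17, 7] end={s10,s11,s14,s17,s2,s25,s4} ∉↓L; 1/1 del acc.
4 words, ⪯-incomp.


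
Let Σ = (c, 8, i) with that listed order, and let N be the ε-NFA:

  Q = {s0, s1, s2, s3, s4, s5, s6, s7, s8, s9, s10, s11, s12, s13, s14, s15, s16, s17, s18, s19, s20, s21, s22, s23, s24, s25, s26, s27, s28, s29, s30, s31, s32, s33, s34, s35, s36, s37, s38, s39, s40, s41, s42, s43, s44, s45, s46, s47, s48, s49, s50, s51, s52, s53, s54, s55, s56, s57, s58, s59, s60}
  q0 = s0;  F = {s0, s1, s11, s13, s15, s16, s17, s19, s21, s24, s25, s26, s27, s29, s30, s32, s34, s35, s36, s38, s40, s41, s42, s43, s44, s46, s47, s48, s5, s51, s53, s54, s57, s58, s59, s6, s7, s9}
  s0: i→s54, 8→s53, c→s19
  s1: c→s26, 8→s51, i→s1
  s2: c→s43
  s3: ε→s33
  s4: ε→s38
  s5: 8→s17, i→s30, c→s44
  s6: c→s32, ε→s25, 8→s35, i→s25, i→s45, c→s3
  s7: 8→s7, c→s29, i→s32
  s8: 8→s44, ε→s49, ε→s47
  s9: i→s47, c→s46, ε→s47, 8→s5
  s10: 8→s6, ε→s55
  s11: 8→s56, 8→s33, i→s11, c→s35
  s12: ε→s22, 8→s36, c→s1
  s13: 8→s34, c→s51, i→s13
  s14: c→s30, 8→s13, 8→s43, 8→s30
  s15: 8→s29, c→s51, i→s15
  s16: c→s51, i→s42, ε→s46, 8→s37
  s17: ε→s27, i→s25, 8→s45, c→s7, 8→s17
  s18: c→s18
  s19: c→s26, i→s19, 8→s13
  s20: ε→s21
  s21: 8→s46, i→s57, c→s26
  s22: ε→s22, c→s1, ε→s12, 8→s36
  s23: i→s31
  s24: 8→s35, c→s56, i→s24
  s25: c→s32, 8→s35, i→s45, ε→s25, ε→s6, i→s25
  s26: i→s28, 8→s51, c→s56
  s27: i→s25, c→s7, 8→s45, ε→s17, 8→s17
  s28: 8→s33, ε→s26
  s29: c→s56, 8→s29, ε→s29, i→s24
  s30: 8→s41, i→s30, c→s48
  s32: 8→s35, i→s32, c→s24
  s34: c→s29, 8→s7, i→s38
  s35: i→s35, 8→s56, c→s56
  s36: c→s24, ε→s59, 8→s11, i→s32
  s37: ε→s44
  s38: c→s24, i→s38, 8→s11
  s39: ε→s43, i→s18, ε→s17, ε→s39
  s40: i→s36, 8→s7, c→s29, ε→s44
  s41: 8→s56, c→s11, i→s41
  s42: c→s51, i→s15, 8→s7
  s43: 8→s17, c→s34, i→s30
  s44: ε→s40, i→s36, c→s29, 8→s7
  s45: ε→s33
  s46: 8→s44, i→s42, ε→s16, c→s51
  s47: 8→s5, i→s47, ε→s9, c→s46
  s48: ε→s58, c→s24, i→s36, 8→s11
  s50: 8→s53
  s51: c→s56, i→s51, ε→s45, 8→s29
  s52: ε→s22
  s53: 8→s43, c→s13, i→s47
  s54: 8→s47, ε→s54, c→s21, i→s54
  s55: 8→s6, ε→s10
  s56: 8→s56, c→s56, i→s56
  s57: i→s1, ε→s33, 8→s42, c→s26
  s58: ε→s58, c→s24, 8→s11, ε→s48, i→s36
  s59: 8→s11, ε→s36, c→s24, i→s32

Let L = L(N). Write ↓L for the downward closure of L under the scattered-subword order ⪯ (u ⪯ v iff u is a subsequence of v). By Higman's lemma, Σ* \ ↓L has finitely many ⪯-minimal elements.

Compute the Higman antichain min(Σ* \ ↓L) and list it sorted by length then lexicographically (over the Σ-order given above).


Antichain: [ccc, 88i88, 888i8c, icii8c].

|Q|=61, |F|=38, |δ|=177 (37 ε).
min D↑ (32 st, q0=0, F={9}): 0:c→1,8→2,i→3 1:c→4,8→5,i→1 2:c→5,8→6,i→7 3:c→8,8→7,i→3 4:c→9,8→10,i→4 5:c→10,8→11,i→5 6:c→11,8→12,i→13 7:c→14,8→15,i→7 8:c→4,8→14,i→16 9:c→9,8→9,i→9 10:c→9,8→17,i→10 11:c→17,8→18,i→19 12:c→18,8→12,i→20 13:c→21,8→22,i→13 14:c→10,8→23,i→24 15:c→23,8→12,i→13 16:c→4,8→24,i→25 17:c→9,8→17,i→26 18:c→17,8→18,i→27 19:c→26,8→28,i→19 20:c→27,8→29,i→20 21:c→26,8→28,i→30 22:c→28,8→9,i→22 23:c→17,8→18,i→30 24:c→10,8→18,i→31 25:c→4,8→10,i→25 26:c→9,8→29,i→26 27:c→26,8→29,i→27 28:c→29,8→9,i→28 29:c→9,8→9,i→29 30:c→26,8→28,i→27 31:c→10,8→17,i→31 (ε-aug+det+¬).
'ccc': N↓-sim [44, 31, 9, 1] end={s56} — reject; 3/3 deletions ∈↓L.
'88i88': |S_i|=[44, 36, 27, 17, 5, 2] end={s33,s56} ∉↓L; 5/5 single-dels accept.
'888i8c': N↓-sim [44, 36, 27, 15, 11, 3, 1] end={s56} ∉↓L; 6/6 single-dels accept.
'icii8c': |S_i|=[44, 41, 27, 18, 13, 7, 1] end={s56} rej; 6/6 del acc.
4 minimals (antichain).


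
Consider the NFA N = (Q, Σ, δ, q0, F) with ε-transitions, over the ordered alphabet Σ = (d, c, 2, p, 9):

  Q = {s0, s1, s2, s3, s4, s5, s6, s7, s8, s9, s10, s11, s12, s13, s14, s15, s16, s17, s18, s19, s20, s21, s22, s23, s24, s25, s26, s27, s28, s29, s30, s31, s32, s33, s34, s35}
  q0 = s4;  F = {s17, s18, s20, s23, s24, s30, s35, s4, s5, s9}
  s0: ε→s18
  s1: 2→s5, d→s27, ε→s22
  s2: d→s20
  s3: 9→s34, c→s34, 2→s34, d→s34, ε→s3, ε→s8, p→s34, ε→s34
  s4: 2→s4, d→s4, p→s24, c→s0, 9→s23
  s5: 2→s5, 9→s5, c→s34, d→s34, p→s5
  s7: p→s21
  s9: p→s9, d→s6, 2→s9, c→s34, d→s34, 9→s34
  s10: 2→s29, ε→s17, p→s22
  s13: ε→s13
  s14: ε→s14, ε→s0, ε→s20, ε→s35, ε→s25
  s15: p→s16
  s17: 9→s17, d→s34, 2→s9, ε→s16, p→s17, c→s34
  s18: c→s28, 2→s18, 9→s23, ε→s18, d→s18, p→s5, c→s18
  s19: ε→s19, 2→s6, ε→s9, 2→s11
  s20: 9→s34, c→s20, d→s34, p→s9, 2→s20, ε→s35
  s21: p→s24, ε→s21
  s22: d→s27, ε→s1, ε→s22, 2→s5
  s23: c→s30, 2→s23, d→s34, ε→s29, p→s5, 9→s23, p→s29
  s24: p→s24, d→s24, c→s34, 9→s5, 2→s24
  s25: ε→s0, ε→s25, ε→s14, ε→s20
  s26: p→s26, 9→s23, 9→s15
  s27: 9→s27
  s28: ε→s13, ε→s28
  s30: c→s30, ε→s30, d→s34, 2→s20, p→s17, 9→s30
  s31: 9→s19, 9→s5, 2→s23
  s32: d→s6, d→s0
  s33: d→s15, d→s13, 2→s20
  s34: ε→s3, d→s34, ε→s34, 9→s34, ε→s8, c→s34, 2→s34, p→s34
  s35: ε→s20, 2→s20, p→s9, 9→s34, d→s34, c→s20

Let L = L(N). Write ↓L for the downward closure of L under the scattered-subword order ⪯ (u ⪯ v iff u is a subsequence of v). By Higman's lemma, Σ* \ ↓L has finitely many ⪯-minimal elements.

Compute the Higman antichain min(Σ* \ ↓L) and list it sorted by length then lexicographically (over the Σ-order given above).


|Q|=36, |F|=10, |δ|=119 (32 ε).
min D↑ (10 st, q0=0, F={5}): 0:d→0,c→1,2→0,p→2,9→3 1:d→1,c→1,2→1,p→4,9→3 2:d→2,c→5,2→2,p→2,9→4 3:d→5,c→6,2→3,p→4,9→3 4:d→5,c→5,2→4,p→4,9→4 5:d→5,c→5,2→5,p→5,9→5 6:d→5,c→6,2→7,p→8,9→6 7:d→5,c→7,2→7,p→9,9→5 8:d→5,c→5,2→9,p→8,9→8 9:d→5,c→5,2→9,p→9,9→5 (ε-aug+det+¬).
'pc': run [19, 10, 3] end={s3,s34,s8} ∉↓L; 2/2 del acc.
'9d': N↓-sim [19, 13, 4] end={s3,s34,s6,s8} ∉↓L; 2/2 del acc.
'cpd': run [19, 17, 9, 4] end={s3,s34,s6,s8} ∉↓L; 3/3 del acc.
'9c29': run [19, 13, 10, 7, 3] end={s3,s34,s8} — reject; 4/4 del acc.
4 words, ⪯-incomp.

A = [pc, 9d, cpd, 9c29].


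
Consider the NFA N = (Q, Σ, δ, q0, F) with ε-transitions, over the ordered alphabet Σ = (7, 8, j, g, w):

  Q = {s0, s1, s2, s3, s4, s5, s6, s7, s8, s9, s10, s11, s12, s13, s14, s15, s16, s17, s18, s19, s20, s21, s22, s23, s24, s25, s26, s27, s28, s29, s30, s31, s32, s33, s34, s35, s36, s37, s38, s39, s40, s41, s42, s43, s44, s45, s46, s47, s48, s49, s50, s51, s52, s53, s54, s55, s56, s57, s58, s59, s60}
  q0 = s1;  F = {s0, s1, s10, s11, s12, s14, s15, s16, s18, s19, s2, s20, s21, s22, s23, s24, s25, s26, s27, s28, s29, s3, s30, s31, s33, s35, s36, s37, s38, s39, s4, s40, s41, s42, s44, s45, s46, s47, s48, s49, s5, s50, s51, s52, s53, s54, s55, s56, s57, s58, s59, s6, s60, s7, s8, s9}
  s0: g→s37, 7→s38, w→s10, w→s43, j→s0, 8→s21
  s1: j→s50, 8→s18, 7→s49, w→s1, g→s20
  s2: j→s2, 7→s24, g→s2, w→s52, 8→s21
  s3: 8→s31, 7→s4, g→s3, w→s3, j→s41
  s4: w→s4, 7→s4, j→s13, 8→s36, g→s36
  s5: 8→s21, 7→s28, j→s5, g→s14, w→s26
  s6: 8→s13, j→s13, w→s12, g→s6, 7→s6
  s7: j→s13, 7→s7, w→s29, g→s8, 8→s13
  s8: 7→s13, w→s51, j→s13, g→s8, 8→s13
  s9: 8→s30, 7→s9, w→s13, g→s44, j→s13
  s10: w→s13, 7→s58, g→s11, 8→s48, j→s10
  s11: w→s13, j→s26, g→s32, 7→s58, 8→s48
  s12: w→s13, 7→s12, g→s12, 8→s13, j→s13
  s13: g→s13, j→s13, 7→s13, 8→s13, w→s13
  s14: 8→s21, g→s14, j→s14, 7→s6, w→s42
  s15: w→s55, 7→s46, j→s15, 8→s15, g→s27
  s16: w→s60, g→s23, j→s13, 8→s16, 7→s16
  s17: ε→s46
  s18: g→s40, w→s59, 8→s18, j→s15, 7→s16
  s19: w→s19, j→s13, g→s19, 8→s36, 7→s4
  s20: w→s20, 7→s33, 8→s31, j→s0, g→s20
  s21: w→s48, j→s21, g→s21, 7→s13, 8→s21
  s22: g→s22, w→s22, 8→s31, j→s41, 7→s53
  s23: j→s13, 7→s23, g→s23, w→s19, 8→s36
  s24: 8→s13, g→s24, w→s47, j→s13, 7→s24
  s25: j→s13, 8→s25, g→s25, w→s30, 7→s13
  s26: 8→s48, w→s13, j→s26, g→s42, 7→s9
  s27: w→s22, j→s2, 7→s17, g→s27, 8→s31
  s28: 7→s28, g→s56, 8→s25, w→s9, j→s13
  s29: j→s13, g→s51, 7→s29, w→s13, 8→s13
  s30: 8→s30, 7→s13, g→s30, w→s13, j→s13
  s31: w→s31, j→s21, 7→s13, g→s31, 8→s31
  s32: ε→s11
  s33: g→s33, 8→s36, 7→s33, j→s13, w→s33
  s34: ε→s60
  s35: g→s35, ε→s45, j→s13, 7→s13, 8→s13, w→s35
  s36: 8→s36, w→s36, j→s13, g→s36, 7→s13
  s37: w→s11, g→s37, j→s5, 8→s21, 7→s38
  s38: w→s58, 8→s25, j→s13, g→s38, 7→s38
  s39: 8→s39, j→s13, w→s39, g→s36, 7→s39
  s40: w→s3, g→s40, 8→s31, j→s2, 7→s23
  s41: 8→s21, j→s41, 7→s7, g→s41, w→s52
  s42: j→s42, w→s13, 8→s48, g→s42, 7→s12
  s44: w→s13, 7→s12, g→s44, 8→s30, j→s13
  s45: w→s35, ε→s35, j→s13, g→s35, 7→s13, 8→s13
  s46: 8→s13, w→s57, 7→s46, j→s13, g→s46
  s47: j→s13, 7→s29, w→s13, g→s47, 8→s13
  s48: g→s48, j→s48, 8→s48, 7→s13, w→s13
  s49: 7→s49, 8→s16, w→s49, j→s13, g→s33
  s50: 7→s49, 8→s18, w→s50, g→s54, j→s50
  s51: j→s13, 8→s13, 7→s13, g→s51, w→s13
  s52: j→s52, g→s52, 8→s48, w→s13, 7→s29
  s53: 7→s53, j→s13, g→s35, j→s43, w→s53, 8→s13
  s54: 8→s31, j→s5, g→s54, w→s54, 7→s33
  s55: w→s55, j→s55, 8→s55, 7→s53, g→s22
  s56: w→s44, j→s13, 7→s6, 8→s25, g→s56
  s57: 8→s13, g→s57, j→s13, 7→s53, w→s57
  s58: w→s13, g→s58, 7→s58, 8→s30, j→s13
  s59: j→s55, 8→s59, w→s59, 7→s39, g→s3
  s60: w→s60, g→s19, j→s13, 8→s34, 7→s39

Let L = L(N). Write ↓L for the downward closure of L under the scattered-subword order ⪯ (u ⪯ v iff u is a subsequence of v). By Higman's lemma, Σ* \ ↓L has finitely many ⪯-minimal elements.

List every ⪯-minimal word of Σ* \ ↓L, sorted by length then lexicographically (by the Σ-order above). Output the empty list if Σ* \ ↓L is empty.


|Q|=61, |F|=56, |δ|=292 (5 ε).
min D↑ (56 st, q0=0, F={6}): 0:7→1,8→2,j→3,g→4,w→0 1:7→1,8→5,j→6,g→7,w→1 2:7→5,8→2,j→8,g→9,w→10 3:7→1,8→2,j→3,g→11,w→3 4:7→7,8→12,j→13,g→4,w→4 5:7→5,8→5,j→6,g→14,w→15 6:7→6,8→6,j→6,g→6,w→6 7:7→7,8→16,j→6,g→7,w→7 8:7→17,8→8,j→8,g→18,w→19 9:7→14,8→12,j→20,g→9,w→21 10:7→22,8→10,j→19,g→21,w→10 11:7→7,8→12,j→23,g→11,w→11 12:7→6,8→12,j→24,g→12,w→12 13:7→25,8→24,j→13,g→26,w→27 14:7→14,8→16,j→6,g→14,w→28 15:7→22,8→15,j→6,g→28,w→15 16:7→6,8→16,j→6,g→16,w→16 17:7→17,8→6,j→6,g→17,w→29 18:7→17,8→12,j→20,g→18,w→30 19:7→31,8→19,j→19,g→30,w→19 20:7→32,8→24,j→20,g→20,w→33 21:7→34,8→12,j→35,g→21,w→21 22:7→22,8→22,j→6,g→16,w→22 23:7→36,8→24,j→23,g→37,w→38 24:7→6,8→24,j→24,g→24,w→39 25:7→25,8→40,j→6,g→25,w→41 26:7→25,8→24,j→23,g→26,w→42 27:7→41,8→39,j→27,g→42,w→6 28:7→34,8→16,j→6,g→28,w→28 29:7→31,8→6,j→6,g→29,w→29 30:7→31,8→12,j→35,g→30,w→30 31:7→31,8→6,j→6,g→43,w→31 32:7→32,8→6,j→6,g→32,w→44 33:7→45,8→39,j→33,g→33,w→6 34:7→34,8→16,j→6,g→16,w→34 35:7→46,8→24,j→35,g→35,w→33 36:7→36,8→40,j→6,g→47,w→48 37:7→49,8→24,j→37,g→37,w→50 38:7→48,8→39,j→38,g→50,w→6 39:7→6,8→39,j→39,g→39,w→6 40:7→6,8→40,j→6,g→40,w→51 41:7→41,8→51,j→6,g→41,w→6 42:7→41,8→39,j→38,g→42,w→6 43:7→6,8→6,j→6,g→43,w→43 44:7→45,8→6,j→6,g→44,w→6 45:7→45,8→6,j→6,g→52,w→6 46:7→46,8→6,j→6,g→53,w→45 47:7→49,8→40,j→6,g→47,w→54 48:7→48,8→51,j→6,g→54,w→6 49:7→49,8→6,j→6,g→49,w→55 50:7→55,8→39,j→50,g→50,w→6 51:7→6,8→51,j→6,g→51,w→6 52:7→6,8→6,j→6,g→52,w→6 53:7→6,8→6,j→6,g→53,w→52 54:7→55,8→51,j→6,g→54,w→6 55:7→55,8→6,j→6,g→55,w→6 [Hopcroft].
'7j': |S_i|=[61, 34, 2] end={s13,s43} rej; 2/2 del acc.
'g87': run [61, 50, 7, 1] end={s13} ∉↓L; 3/3 deletions ∈↓L.
'8j78': |S_i|=[61, 38, 24, 14, 1] end={s13} ∉↓L; 4/4 del acc.
'gjww': |S_i|=[61, 50, 32, 17, 1] end={s13} — reject; 4/4 deletions ∈↓L.
'8w7g7': |S_i|=[61, 38, 27, 12, 6, 1] end={s13} — reject; 5/5 deletions ∈↓L.
'jgjg78': N↓-sim [61, 59, 47, 25, 20, 9, 1] end={s13} rej; 6/6 deletions ∈↓L.
6 obstructions.

Antichain: [7j, g87, 8j78, gjww, 8w7g7, jgjg78].


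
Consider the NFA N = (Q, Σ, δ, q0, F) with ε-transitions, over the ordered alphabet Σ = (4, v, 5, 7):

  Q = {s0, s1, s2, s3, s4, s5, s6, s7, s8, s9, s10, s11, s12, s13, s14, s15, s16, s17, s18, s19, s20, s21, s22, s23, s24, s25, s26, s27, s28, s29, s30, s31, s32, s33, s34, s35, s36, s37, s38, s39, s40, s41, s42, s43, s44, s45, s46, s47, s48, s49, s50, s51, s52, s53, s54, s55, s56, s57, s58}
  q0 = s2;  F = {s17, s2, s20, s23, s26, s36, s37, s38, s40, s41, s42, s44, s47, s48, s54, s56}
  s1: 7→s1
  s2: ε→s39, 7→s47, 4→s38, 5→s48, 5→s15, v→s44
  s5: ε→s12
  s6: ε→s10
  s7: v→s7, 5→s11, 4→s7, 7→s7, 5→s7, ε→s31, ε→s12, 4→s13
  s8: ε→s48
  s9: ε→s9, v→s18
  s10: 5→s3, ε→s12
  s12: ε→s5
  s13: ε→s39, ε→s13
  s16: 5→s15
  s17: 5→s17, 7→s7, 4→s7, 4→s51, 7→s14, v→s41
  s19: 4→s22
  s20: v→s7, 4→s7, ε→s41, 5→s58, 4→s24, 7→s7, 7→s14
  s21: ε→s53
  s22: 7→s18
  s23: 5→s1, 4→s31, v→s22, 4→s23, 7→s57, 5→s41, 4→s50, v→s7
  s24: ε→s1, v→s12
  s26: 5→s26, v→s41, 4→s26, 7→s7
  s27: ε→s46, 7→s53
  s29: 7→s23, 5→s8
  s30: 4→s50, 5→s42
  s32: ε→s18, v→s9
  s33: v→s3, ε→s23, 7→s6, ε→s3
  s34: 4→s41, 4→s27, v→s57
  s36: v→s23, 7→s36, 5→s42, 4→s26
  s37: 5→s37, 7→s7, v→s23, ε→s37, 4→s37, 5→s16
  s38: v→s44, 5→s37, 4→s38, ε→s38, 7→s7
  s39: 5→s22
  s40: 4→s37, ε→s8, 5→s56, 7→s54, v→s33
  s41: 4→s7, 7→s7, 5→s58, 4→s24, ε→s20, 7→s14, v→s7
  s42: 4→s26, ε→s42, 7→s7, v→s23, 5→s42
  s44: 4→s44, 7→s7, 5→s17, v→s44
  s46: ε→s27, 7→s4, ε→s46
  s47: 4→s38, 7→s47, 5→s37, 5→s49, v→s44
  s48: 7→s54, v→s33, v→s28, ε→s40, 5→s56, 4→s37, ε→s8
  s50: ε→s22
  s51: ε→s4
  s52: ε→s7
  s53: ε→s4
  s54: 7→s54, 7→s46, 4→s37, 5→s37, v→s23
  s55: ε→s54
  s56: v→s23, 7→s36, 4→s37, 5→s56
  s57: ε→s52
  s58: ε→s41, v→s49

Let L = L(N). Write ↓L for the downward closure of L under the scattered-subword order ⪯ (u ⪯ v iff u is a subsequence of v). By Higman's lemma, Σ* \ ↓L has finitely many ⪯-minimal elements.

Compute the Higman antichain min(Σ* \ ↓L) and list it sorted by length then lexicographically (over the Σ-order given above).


|Q|=59, |F|=16, |δ|=140 (34 ε).
min D↑ (15 st, q0=0, F={6}): 0:4→1,v→2,5→3,7→4 1:4→1,v→2,5→5,7→6 2:4→2,v→2,5→7,7→6 3:4→5,v→8,5→9,7→10 4:4→1,v→2,5→5,7→4 5:4→5,v→8,5→5,7→6 6:4→6,v→6,5→6,7→6 7:4→6,v→11,5→7,7→6 8:4→8,v→6,5→11,7→6 9:4→5,v→8,5→9,7→12 10:4→5,v→8,5→5,7→10 11:4→6,v→6,5→11,7→6 12:4→13,v→8,5→14,7→12 13:4→13,v→11,5→13,7→6 14:4→13,v→8,5→14,7→6 (ε-aug+det+¬).
'47': N↓-sim [46, 29, 13] end={s1,s11,s12,s13,s14,s18,s22,s31,s39,s5,s52,s57,…} rej; 2/2 deletions ∈↓L.
'v7': N↓-sim [46, 29, 16] end={s1,s10,s11,s12,s13,s14,s18,s22,s3,s31,s39,s5,…} rej; 2/2 single-dels accept.
'v54': |S_i|=[46, 29, 20, 13] end={s1,s11,s12,s13,s18,s22,s24,s31,s39,s4,s5,s51,…} — reject; 3/3 del acc.
'5vv': |S_i|=[46, 42, 25, 11] end={s11,s12,s13,s18,s22,s3,s31,s39,s49,s5,s7} rej; 3/3 del acc.
'757': N↓-sim [46, 39, 29, 13] end={s1,s11,s12,s13,s14,s18,s22,s31,s39,s5,s52,s57,…} ∉↓L; 3/3 del acc.
'5574v4': N↓-sim [46, 42, 31, 23, 21, 16, 11] end={s1,s11,s12,s13,s18,s22,s24,s31,s39,s5,s7} rej; 6/6 del acc.
6 minimals (antichain).

A = [47, v7, v54, 5vv, 757, 5574v4].
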